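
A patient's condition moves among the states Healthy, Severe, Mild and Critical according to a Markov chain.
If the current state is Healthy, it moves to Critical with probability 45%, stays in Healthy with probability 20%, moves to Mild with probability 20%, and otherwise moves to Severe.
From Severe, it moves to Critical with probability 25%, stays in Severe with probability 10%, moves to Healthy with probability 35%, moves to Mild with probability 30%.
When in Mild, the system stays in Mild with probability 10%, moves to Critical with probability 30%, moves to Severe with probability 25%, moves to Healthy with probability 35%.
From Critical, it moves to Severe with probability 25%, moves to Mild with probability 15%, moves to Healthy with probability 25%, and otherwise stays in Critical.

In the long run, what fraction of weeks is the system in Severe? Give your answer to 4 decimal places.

0.1936

Let the stationary distribution be π with π = πP and π_1 + π_2 + π_3 + π_4 = 1.
π_1 = 0.2·π_1 + 0.35·π_2 + 0.35·π_3 + 0.25·π_4
π_2 = 0.15·π_1 + 0.1·π_2 + 0.25·π_3 + 0.25·π_4
π_3 = 0.2·π_1 + 0.3·π_2 + 0.1·π_3 + 0.15·π_4
Solving with the normalization constraint gives π = (0.2740, 0.1936, 0.1836, 0.3489).
So the stationary probability of Severe is 0.1936.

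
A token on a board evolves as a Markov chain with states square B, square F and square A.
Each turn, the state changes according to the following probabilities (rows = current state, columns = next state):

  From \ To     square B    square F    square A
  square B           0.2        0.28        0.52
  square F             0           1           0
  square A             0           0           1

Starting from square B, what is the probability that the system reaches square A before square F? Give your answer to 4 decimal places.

0.6500

Let h(s) be the probability of absorption at square A starting from transient state s. Then h(square A) = 1 and h(square F) = 0. By first-step analysis:
h(square B) = 0.2·h(square B) + 0.28·0 + 0.52·1
Solving: h(square B) = 0.6500.
Starting from square B, the probability is 0.6500.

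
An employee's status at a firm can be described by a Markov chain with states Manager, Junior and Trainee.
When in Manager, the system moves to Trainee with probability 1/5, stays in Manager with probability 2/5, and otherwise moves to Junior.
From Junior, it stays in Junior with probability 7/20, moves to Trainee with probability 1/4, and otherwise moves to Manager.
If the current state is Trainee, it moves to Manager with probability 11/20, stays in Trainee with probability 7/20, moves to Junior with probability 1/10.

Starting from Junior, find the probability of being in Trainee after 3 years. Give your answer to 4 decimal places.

Propagate the distribution vector 3 years from Junior.
After 0 years: (0.0000, 1.0000, 0.0000)
After 1 year: (0.4000, 0.3500, 0.2500)
After 2 years: (0.4375, 0.3075, 0.2550)
After 3 years: (0.4383, 0.3081, 0.2536)
P(in Trainee after 3 years) = 0.2536

0.2536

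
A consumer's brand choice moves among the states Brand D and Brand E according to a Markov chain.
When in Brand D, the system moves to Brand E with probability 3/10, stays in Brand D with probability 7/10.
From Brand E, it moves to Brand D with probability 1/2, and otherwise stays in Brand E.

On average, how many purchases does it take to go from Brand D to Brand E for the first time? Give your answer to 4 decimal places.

3.3333

Let t(s) be the expected number of purchases to first reach Brand E from state s, with t(Brand E) = 0. Conditioning on the first purchase:
t(Brand D) = 1 + 0.7·t(Brand D)
Solving: t(Brand D) = 3.3333.
Expected purchases from Brand D to Brand E: 3.3333.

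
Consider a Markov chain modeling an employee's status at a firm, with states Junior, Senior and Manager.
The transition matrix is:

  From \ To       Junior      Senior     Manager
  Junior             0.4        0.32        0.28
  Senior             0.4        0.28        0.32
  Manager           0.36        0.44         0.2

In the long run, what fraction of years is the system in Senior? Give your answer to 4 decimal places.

Let the stationary distribution be π with π = πP and π_1 + π_2 + π_3 = 1.
π_1 = 0.4·π_1 + 0.4·π_2 + 0.36·π_3
π_2 = 0.32·π_1 + 0.28·π_2 + 0.44·π_3
Solving with the normalization constraint gives π = (0.3891, 0.3391, 0.2718).
So the stationary probability of Senior is 0.3391.

0.3391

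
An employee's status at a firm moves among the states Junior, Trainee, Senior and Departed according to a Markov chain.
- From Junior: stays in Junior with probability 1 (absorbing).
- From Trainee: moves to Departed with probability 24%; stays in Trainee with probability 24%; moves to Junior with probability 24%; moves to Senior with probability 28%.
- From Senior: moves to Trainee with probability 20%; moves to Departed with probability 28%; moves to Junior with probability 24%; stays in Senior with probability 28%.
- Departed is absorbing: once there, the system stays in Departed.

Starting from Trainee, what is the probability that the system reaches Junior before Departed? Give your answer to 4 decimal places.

Let h(s) be the probability of absorption at Junior starting from transient state s. Then h(Junior) = 1 and h(Departed) = 0. By first-step analysis:
h(Trainee) = 0.24·1 + 0.24·h(Trainee) + 0.28·h(Senior) + 0.24·0
h(Senior) = 0.24·1 + 0.2·h(Trainee) + 0.28·h(Senior) + 0.28·0
Solving: h(Trainee) = 0.4886, h(Senior) = 0.4691.
Starting from Trainee, the probability is 0.4886.

0.4886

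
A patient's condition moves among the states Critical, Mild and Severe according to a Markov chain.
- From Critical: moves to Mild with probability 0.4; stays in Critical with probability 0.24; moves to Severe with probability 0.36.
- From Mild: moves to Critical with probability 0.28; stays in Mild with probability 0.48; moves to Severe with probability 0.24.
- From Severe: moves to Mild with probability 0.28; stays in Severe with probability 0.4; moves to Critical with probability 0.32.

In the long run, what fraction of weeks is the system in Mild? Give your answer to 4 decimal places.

0.3923

Let the stationary distribution be π with π = πP and π_1 + π_2 + π_3 = 1.
π_1 = 0.24·π_1 + 0.28·π_2 + 0.32·π_3
π_2 = 0.4·π_1 + 0.48·π_2 + 0.28·π_3
Solving with the normalization constraint gives π = (0.2818, 0.3923, 0.3260).
So the stationary probability of Mild is 0.3923.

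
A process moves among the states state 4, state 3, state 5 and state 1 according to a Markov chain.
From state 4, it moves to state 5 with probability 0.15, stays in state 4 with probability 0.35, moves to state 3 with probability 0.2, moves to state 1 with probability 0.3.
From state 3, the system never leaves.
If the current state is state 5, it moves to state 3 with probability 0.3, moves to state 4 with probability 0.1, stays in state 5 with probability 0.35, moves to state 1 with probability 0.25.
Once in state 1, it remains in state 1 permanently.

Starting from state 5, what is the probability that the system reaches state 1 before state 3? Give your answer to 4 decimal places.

Let h(s) be the probability of absorption at state 1 starting from transient state s. Then h(state 1) = 1 and h(state 3) = 0. By first-step analysis:
h(state 4) = 0.35·h(state 4) + 0.2·0 + 0.15·h(state 5) + 0.3·1
h(state 5) = 0.1·h(state 4) + 0.3·0 + 0.35·h(state 5) + 0.25·1
Solving: h(state 4) = 0.5706, h(state 5) = 0.4724.
Starting from state 5, the probability is 0.4724.

0.4724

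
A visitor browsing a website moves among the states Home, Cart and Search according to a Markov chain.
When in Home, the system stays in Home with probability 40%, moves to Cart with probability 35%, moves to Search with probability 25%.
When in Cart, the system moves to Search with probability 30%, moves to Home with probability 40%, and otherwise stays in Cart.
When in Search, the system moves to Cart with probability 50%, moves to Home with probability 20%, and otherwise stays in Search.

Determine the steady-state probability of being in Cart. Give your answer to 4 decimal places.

0.3737

Let the stationary distribution be π with π = πP and π_1 + π_2 + π_3 = 1.
π_1 = 0.4·π_1 + 0.4·π_2 + 0.2·π_3
π_2 = 0.35·π_1 + 0.3·π_2 + 0.5·π_3
Solving with the normalization constraint gives π = (0.3434, 0.3737, 0.2828).
So the stationary probability of Cart is 0.3737.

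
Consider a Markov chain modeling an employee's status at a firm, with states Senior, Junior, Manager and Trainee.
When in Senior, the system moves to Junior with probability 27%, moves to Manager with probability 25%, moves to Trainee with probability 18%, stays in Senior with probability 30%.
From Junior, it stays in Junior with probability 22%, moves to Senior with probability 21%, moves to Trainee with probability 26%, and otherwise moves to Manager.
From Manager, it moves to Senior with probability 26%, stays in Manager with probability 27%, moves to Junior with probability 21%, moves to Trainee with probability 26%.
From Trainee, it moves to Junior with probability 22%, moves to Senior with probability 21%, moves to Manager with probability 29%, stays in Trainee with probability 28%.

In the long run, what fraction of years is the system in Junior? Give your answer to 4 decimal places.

0.2295

Let the stationary distribution be π with π = πP and π_1 + π_2 + π_3 + π_4 = 1.
π_1 = 0.3·π_1 + 0.21·π_2 + 0.26·π_3 + 0.21·π_4
π_2 = 0.27·π_1 + 0.22·π_2 + 0.21·π_3 + 0.22·π_4
π_3 = 0.25·π_1 + 0.31·π_2 + 0.27·π_3 + 0.29·π_4
Solving with the normalization constraint gives π = (0.2461, 0.2295, 0.2792, 0.2452).
So the stationary probability of Junior is 0.2295.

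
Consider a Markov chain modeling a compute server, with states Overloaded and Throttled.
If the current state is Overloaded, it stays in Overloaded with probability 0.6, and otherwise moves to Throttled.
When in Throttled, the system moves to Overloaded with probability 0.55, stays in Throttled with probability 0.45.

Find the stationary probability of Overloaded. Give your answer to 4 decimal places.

Let the stationary distribution be π with π = πP and π_1 + π_2 = 1.
π_1 = 0.6·π_1 + 0.55·π_2
Solving with the normalization constraint gives π = (0.5789, 0.4211).
So the stationary probability of Overloaded is 0.5789.

0.5789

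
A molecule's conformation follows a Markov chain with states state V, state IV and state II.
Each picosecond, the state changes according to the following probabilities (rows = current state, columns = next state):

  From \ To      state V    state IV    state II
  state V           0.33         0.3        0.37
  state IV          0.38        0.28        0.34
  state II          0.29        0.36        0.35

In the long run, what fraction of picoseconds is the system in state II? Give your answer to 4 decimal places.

0.3535

Let the stationary distribution be π with π = πP and π_1 + π_2 + π_3 = 1.
π_1 = 0.33·π_1 + 0.38·π_2 + 0.29·π_3
π_2 = 0.3·π_1 + 0.28·π_2 + 0.36·π_3
Solving with the normalization constraint gives π = (0.3316, 0.3149, 0.3535).
So the stationary probability of state II is 0.3535.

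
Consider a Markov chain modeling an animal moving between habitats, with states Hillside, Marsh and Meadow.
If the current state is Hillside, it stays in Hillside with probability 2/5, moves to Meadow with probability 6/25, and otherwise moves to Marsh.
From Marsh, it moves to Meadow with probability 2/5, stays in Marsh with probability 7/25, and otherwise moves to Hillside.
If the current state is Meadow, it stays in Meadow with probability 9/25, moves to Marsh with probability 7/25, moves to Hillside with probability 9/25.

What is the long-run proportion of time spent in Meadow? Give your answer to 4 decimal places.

0.3289

Let the stationary distribution be π with π = πP and π_1 + π_2 + π_3 = 1.
π_1 = 0.4·π_1 + 0.32·π_2 + 0.36·π_3
π_2 = 0.36·π_1 + 0.28·π_2 + 0.28·π_3
Solving with the normalization constraint gives π = (0.3621, 0.3090, 0.3289).
So the stationary probability of Meadow is 0.3289.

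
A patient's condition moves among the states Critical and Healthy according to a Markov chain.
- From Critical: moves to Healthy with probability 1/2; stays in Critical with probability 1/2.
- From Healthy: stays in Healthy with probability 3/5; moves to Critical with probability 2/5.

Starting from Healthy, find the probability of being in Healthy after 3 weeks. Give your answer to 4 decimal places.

Propagate the distribution vector 3 weeks from Healthy.
After 0 weeks: (0.0000, 1.0000)
After 1 week: (0.4000, 0.6000)
After 2 weeks: (0.4400, 0.5600)
After 3 weeks: (0.4440, 0.5560)
P(in Healthy after 3 weeks) = 0.5560

0.5560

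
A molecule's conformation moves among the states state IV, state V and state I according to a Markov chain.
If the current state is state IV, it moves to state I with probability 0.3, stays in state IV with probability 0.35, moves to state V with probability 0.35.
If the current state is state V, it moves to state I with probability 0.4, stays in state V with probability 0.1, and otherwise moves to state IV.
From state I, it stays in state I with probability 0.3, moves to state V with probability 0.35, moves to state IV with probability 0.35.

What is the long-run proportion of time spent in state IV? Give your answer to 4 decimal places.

0.3920

Let the stationary distribution be π with π = πP and π_1 + π_2 + π_3 = 1.
π_1 = 0.35·π_1 + 0.5·π_2 + 0.35·π_3
π_2 = 0.35·π_1 + 0.1·π_2 + 0.35·π_3
Solving with the normalization constraint gives π = (0.3920, 0.2800, 0.3280).
So the stationary probability of state IV is 0.3920.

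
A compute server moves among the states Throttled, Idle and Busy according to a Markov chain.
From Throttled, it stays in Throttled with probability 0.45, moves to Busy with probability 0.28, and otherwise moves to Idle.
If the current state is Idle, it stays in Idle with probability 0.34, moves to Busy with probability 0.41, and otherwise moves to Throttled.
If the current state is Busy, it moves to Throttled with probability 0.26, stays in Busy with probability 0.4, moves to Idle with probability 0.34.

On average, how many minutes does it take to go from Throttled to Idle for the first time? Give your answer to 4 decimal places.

3.4215

Let t(s) be the expected number of minutes to first reach Idle from state s, with t(Idle) = 0. Conditioning on the first minute:
t(Throttled) = 1 + 0.45·t(Throttled) + 0.28·t(Busy)
t(Busy) = 1 + 0.26·t(Throttled) + 0.4·t(Busy)
Solving: t(Throttled) = 3.4215, t(Busy) = 3.1493.
Expected minutes from Throttled to Idle: 3.4215.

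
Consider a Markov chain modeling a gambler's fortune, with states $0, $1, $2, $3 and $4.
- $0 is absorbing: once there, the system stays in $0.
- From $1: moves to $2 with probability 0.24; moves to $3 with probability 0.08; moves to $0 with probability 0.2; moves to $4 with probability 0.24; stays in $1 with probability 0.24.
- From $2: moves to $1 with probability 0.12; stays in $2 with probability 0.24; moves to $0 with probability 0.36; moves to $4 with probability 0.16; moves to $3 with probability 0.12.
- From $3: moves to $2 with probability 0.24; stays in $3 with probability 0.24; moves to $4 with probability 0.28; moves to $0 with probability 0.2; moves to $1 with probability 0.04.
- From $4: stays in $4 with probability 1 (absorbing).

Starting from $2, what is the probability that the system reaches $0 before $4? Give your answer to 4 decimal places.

0.6323

Let h(s) be the probability of absorption at $0 starting from transient state s. Then h($0) = 1 and h($4) = 0. By first-step analysis:
h($1) = 0.2·1 + 0.24·h($1) + 0.24·h($2) + 0.08·h($3) + 0.24·0
h($2) = 0.36·1 + 0.12·h($1) + 0.24·h($2) + 0.12·h($3) + 0.16·0
h($3) = 0.2·1 + 0.04·h($1) + 0.24·h($2) + 0.24·h($3) + 0.28·0
Solving: h($1) = 0.5144, h($2) = 0.6323, h($3) = 0.4899.
Starting from $2, the probability is 0.6323.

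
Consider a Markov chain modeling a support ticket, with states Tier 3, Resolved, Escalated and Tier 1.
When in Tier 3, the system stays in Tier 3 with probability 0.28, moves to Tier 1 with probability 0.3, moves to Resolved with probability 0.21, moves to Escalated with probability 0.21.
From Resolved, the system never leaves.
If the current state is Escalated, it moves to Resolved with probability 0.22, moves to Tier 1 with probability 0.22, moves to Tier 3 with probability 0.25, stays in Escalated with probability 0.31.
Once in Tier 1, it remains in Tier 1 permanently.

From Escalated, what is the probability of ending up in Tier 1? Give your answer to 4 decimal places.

Let h(s) be the probability of absorption at Tier 1 starting from transient state s. Then h(Tier 1) = 1 and h(Resolved) = 0. By first-step analysis:
h(Tier 3) = 0.28·h(Tier 3) + 0.21·0 + 0.21·h(Escalated) + 0.3·1
h(Escalated) = 0.25·h(Tier 3) + 0.22·0 + 0.31·h(Escalated) + 0.22·1
Solving: h(Tier 3) = 0.5699, h(Escalated) = 0.5253.
Starting from Escalated, the probability is 0.5253.

0.5253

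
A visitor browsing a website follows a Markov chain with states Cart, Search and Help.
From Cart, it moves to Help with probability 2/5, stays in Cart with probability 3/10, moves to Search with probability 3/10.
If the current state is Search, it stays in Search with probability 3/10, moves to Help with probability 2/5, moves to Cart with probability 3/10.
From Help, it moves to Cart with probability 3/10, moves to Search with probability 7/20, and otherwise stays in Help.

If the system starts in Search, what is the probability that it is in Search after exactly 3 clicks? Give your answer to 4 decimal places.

0.3190

Propagate the distribution vector 3 clicks from Search.
After 0 clicks: (0.0000, 1.0000, 0.0000)
After 1 click: (0.3000, 0.3000, 0.4000)
After 2 clicks: (0.3000, 0.3200, 0.3800)
After 3 clicks: (0.3000, 0.3190, 0.3810)
P(in Search after 3 clicks) = 0.3190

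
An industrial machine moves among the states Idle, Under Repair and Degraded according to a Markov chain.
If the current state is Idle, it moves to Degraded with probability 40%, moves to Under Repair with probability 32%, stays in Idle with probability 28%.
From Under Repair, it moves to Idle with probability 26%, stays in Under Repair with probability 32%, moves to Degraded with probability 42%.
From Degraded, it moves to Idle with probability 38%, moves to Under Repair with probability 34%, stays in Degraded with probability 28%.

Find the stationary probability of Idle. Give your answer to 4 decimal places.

0.3098

Let the stationary distribution be π with π = πP and π_1 + π_2 + π_3 = 1.
π_1 = 0.28·π_1 + 0.26·π_2 + 0.38·π_3
π_2 = 0.32·π_1 + 0.32·π_2 + 0.34·π_3
Solving with the normalization constraint gives π = (0.3098, 0.3273, 0.3630).
So the stationary probability of Idle is 0.3098.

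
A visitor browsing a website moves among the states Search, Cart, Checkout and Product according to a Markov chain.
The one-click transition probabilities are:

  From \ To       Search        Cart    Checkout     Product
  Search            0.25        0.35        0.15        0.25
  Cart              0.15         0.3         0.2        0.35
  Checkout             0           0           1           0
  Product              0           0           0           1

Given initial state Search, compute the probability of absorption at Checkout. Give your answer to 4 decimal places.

Let h(s) be the probability of absorption at Checkout starting from transient state s. Then h(Checkout) = 1 and h(Product) = 0. By first-step analysis:
h(Search) = 0.25·h(Search) + 0.35·h(Cart) + 0.15·1 + 0.25·0
h(Cart) = 0.15·h(Search) + 0.3·h(Cart) + 0.2·1 + 0.35·0
Solving: h(Search) = 0.3704, h(Cart) = 0.3651.
Starting from Search, the probability is 0.3704.

0.3704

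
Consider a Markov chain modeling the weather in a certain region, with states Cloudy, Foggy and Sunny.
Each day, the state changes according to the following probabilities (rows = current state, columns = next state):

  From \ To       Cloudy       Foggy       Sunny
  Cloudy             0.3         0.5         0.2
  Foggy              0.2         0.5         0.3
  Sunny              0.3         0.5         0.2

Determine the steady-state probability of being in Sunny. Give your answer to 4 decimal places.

0.2500

Let the stationary distribution be π with π = πP and π_1 + π_2 + π_3 = 1.
π_1 = 0.3·π_1 + 0.2·π_2 + 0.3·π_3
π_2 = 0.5·π_1 + 0.5·π_2 + 0.5·π_3
Solving with the normalization constraint gives π = (0.2500, 0.5000, 0.2500).
So the stationary probability of Sunny is 0.2500.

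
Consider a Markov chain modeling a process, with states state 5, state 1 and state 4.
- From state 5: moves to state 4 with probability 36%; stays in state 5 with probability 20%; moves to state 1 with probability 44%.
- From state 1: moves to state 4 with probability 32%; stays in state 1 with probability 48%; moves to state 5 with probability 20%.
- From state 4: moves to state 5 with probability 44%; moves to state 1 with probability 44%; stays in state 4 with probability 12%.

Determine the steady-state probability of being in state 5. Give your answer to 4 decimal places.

0.2661

Let the stationary distribution be π with π = πP and π_1 + π_2 + π_3 = 1.
π_1 = 0.2·π_1 + 0.2·π_2 + 0.44·π_3
π_2 = 0.44·π_1 + 0.48·π_2 + 0.44·π_3
Solving with the normalization constraint gives π = (0.2661, 0.4583, 0.2755).
So the stationary probability of state 5 is 0.2661.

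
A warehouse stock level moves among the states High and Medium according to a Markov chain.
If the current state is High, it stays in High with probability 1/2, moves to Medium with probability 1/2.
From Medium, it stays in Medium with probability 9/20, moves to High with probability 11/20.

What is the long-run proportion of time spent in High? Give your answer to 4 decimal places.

0.5238

Let the stationary distribution be π with π = πP and π_1 + π_2 = 1.
π_1 = 0.5·π_1 + 0.55·π_2
Solving with the normalization constraint gives π = (0.5238, 0.4762).
So the stationary probability of High is 0.5238.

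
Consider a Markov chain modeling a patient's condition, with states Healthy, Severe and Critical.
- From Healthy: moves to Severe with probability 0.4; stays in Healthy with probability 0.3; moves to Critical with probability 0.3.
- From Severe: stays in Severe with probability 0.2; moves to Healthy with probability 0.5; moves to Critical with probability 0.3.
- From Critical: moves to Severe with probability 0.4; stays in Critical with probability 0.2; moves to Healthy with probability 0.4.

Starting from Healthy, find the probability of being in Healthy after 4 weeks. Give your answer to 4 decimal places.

0.3945

Propagate the distribution vector 4 weeks from Healthy.
After 0 weeks: (1.0000, 0.0000, 0.0000)
After 1 week: (0.3000, 0.4000, 0.3000)
After 2 weeks: (0.4100, 0.3200, 0.2700)
After 3 weeks: (0.3910, 0.3360, 0.2730)
After 4 weeks: (0.3945, 0.3328, 0.2727)
P(in Healthy after 4 weeks) = 0.3945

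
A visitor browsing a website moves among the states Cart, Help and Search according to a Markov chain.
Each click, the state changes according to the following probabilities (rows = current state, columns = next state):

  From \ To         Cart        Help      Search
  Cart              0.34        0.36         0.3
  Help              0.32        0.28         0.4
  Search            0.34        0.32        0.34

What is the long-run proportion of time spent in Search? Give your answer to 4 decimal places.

Let the stationary distribution be π with π = πP and π_1 + π_2 + π_3 = 1.
π_1 = 0.34·π_1 + 0.32·π_2 + 0.34·π_3
π_2 = 0.36·π_1 + 0.28·π_2 + 0.32·π_3
Solving with the normalization constraint gives π = (0.3336, 0.3205, 0.3459).
So the stationary probability of Search is 0.3459.

0.3459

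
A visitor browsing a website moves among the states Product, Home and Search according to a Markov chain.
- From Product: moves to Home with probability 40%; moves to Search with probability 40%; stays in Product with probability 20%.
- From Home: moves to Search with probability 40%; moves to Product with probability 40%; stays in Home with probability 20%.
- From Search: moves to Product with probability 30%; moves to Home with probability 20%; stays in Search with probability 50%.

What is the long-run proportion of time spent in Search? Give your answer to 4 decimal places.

Let the stationary distribution be π with π = πP and π_1 + π_2 + π_3 = 1.
π_1 = 0.2·π_1 + 0.4·π_2 + 0.3·π_3
π_2 = 0.4·π_1 + 0.2·π_2 + 0.2·π_3
Solving with the normalization constraint gives π = (0.2963, 0.2593, 0.4444).
So the stationary probability of Search is 0.4444.

0.4444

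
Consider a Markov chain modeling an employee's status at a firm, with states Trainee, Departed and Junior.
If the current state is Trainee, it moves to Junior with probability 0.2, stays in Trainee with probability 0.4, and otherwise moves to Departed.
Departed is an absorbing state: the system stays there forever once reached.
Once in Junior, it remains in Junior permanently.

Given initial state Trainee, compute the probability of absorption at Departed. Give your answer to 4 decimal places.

0.6667

Let h(s) be the probability of absorption at Departed starting from transient state s. Then h(Departed) = 1 and h(Junior) = 0. By first-step analysis:
h(Trainee) = 0.4·h(Trainee) + 0.4·1 + 0.2·0
Solving: h(Trainee) = 0.6667.
Starting from Trainee, the probability is 0.6667.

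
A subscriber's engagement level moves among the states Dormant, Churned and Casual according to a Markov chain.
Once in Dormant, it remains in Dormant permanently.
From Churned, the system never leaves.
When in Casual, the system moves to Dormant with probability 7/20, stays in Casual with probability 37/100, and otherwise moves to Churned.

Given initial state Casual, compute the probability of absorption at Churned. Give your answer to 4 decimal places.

0.4444

Let h(s) be the probability of absorption at Churned starting from transient state s. Then h(Churned) = 1 and h(Dormant) = 0. By first-step analysis:
h(Casual) = 0.35·0 + 0.28·1 + 0.37·h(Casual)
Solving: h(Casual) = 0.4444.
Starting from Casual, the probability is 0.4444.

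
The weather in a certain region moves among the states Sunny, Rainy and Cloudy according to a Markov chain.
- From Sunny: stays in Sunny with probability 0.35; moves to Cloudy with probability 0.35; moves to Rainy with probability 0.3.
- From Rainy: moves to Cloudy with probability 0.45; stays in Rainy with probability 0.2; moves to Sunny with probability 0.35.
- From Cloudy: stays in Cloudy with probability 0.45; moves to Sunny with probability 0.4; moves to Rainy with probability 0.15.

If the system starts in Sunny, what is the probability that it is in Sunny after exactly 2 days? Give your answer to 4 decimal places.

0.3675

Sum over the intermediate state after 1 day:
P = P(Sunny→Sunny)·P(Sunny→Sunny) + P(Sunny→Rainy)·P(Rainy→Sunny) + P(Sunny→Cloudy)·P(Cloudy→Sunny)
  = 0.35×0.35 + 0.3×0.35 + 0.35×0.4
  = 0.1225 + 0.1050 + 0.1400 = 0.3675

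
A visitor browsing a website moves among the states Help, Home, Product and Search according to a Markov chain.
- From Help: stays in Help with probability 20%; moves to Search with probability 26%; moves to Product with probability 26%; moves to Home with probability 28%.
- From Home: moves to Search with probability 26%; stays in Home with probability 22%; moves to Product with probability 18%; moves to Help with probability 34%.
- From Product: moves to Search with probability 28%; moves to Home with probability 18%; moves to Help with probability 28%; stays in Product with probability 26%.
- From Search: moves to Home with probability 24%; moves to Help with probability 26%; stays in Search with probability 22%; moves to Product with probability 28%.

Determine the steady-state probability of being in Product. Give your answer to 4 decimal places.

Let the stationary distribution be π with π = πP and π_1 + π_2 + π_3 + π_4 = 1.
π_1 = 0.2·π_1 + 0.34·π_2 + 0.28·π_3 + 0.26·π_4
π_2 = 0.28·π_1 + 0.22·π_2 + 0.18·π_3 + 0.24·π_4
π_3 = 0.26·π_1 + 0.18·π_2 + 0.26·π_3 + 0.28·π_4
Solving with the normalization constraint gives π = (0.2674, 0.2313, 0.2466, 0.2547).
So the stationary probability of Product is 0.2466.

0.2466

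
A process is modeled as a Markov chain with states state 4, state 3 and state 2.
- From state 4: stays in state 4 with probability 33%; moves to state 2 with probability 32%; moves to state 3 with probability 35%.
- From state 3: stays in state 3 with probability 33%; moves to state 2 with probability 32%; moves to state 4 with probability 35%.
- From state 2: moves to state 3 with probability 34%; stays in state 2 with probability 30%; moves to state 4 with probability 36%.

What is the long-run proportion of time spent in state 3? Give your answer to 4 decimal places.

0.3401

Let the stationary distribution be π with π = πP and π_1 + π_2 + π_3 = 1.
π_1 = 0.33·π_1 + 0.35·π_2 + 0.36·π_3
π_2 = 0.35·π_1 + 0.33·π_2 + 0.34·π_3
Solving with the normalization constraint gives π = (0.3462, 0.3401, 0.3137).
So the stationary probability of state 3 is 0.3401.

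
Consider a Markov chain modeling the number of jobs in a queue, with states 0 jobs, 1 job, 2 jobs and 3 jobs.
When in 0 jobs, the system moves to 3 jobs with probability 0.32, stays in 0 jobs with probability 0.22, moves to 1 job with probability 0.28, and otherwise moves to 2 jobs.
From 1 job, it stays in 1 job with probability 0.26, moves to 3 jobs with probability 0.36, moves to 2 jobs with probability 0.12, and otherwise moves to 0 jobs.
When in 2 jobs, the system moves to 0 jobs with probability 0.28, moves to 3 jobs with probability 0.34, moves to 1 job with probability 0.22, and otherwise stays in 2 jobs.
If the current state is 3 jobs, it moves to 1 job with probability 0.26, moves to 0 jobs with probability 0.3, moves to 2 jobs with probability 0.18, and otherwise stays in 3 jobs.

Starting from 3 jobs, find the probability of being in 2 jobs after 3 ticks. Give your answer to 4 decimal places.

Propagate the distribution vector 3 ticks from 3 jobs.
After 0 ticks: (0.0000, 0.0000, 0.0000, 1.0000)
After 1 tick: (0.3000, 0.2600, 0.1800, 0.2600)
After 2 ticks: (0.2620, 0.2588, 0.1608, 0.3184)
After 3 ticks: (0.2655, 0.2588, 0.1613, 0.3145)
P(in 2 jobs after 3 ticks) = 0.1613

0.1613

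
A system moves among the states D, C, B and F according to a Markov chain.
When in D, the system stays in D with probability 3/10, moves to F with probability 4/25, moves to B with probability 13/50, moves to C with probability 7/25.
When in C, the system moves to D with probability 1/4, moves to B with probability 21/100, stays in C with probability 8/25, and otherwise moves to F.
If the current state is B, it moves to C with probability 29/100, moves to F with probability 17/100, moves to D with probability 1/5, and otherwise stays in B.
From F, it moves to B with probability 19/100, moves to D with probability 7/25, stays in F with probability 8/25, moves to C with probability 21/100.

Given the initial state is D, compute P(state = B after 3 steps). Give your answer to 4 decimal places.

0.2520

Propagate the distribution vector 3 steps from D.
After 0 steps: (1.0000, 0.0000, 0.0000, 0.0000)
After 1 step: (0.3000, 0.2800, 0.2600, 0.1600)
After 2 steps: (0.2568, 0.2826, 0.2556, 0.2050)
After 3 steps: (0.2562, 0.2795, 0.2520, 0.2123)
P(in B after 3 steps) = 0.2520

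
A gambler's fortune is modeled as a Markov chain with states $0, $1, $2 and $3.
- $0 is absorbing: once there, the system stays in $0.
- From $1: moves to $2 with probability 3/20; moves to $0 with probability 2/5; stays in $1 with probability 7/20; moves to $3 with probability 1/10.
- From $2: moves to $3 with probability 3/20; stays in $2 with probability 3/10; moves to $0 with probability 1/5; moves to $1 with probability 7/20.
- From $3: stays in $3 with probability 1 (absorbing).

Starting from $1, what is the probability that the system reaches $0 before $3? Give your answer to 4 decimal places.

Let h(s) be the probability of absorption at $0 starting from transient state s. Then h($0) = 1 and h($3) = 0. By first-step analysis:
h($1) = 0.4·1 + 0.35·h($1) + 0.15·h($2) + 0.1·0
h($2) = 0.2·1 + 0.35·h($1) + 0.3·h($2) + 0.15·0
Solving: h($1) = 0.7702, h($2) = 0.6708.
Starting from $1, the probability is 0.7702.

0.7702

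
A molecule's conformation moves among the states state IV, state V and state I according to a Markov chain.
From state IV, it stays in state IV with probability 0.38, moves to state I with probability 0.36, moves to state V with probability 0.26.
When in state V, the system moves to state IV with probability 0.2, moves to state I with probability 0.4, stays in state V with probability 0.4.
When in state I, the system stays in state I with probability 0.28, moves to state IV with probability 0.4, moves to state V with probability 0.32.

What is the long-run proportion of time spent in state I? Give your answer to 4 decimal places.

Let the stationary distribution be π with π = πP and π_1 + π_2 + π_3 = 1.
π_1 = 0.38·π_1 + 0.2·π_2 + 0.4·π_3
π_2 = 0.26·π_1 + 0.4·π_2 + 0.32·π_3
Solving with the normalization constraint gives π = (0.3282, 0.3264, 0.3454).
So the stationary probability of state I is 0.3454.

0.3454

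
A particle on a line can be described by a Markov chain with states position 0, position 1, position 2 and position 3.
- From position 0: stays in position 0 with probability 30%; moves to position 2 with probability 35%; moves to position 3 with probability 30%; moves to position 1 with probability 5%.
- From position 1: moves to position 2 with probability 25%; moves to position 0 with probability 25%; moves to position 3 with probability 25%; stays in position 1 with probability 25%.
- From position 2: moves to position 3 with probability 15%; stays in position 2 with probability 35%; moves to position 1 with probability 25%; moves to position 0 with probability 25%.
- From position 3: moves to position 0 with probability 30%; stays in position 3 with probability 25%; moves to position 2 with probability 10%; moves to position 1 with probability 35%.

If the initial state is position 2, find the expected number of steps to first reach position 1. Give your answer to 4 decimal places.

4.6217

Let t(s) be the expected number of steps to first reach position 1 from state s, with t(position 1) = 0. Conditioning on the first step:
t(position 0) = 1 + 0.3·t(position 0) + 0.35·t(position 2) + 0.3·t(position 3)
t(position 2) = 1 + 0.25·t(position 0) + 0.35·t(position 2) + 0.15·t(position 3)
t(position 3) = 1 + 0.3·t(position 0) + 0.1·t(position 2) + 0.25·t(position 3)
Solving: t(position 0) = 5.5215, t(position 2) = 4.6217, t(position 3) = 4.1581.
Expected steps from position 2 to position 1: 4.6217.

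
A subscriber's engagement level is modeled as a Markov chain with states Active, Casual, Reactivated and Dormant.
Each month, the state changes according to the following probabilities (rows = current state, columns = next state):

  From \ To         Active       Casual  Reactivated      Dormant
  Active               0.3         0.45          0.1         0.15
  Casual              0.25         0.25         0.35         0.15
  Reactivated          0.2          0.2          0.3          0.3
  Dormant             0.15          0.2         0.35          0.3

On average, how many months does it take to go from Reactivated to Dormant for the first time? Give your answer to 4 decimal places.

4.4754

Let t(s) be the expected number of months to first reach Dormant from state s, with t(Dormant) = 0. Conditioning on the first month:
t(Active) = 1 + 0.3·t(Active) + 0.45·t(Casual) + 0.1·t(Reactivated)
t(Casual) = 1 + 0.25·t(Active) + 0.25·t(Casual) + 0.35·t(Reactivated)
t(Reactivated) = 1 + 0.2·t(Active) + 0.2·t(Casual) + 0.3·t(Reactivated)
Solving: t(Active) = 5.4316, t(Casual) = 5.2324, t(Reactivated) = 4.4754.
Expected months from Reactivated to Dormant: 4.4754.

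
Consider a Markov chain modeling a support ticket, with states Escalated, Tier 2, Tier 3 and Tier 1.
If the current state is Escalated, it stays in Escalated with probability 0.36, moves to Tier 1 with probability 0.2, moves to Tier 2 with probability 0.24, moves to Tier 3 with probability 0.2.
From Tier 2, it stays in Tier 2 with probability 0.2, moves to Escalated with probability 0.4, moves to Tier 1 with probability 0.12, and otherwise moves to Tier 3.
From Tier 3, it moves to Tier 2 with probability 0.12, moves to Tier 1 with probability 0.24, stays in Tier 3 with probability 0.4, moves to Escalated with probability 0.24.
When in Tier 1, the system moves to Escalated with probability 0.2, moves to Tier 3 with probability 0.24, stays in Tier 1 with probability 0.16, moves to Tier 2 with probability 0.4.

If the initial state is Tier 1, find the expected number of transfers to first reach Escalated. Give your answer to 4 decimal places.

3.7782

Let t(s) be the expected number of transfers to first reach Escalated from state s, with t(Escalated) = 0. Conditioning on the first transfer:
t(Tier 2) = 1 + 0.2·t(Tier 2) + 0.28·t(Tier 3) + 0.12·t(Tier 1)
t(Tier 3) = 1 + 0.12·t(Tier 2) + 0.4·t(Tier 3) + 0.24·t(Tier 1)
t(Tier 1) = 1 + 0.4·t(Tier 2) + 0.24·t(Tier 3) + 0.16·t(Tier 1)
Solving: t(Tier 2) = 3.1495, t(Tier 3) = 3.8078, t(Tier 1) = 3.7782.
Expected transfers from Tier 1 to Escalated: 3.7782.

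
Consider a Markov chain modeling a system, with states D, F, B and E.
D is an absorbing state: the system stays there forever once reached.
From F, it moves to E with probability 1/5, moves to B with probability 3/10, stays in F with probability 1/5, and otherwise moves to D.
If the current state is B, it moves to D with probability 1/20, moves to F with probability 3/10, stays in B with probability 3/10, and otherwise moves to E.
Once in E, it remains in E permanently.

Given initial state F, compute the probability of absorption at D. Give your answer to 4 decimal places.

Let h(s) be the probability of absorption at D starting from transient state s. Then h(D) = 1 and h(E) = 0. By first-step analysis:
h(F) = 0.3·1 + 0.2·h(F) + 0.3·h(B) + 0.2·0
h(B) = 0.05·1 + 0.3·h(F) + 0.3·h(B) + 0.35·0
Solving: h(F) = 0.4787, h(B) = 0.2766.
Starting from F, the probability is 0.4787.

0.4787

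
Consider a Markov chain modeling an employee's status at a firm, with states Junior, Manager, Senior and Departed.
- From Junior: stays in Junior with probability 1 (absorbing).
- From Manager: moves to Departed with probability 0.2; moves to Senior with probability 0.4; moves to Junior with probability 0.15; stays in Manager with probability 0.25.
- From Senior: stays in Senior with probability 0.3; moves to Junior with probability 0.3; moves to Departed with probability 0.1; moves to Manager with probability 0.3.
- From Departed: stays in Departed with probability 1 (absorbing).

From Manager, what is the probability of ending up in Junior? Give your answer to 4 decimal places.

0.5556

Let h(s) be the probability of absorption at Junior starting from transient state s. Then h(Junior) = 1 and h(Departed) = 0. By first-step analysis:
h(Manager) = 0.15·1 + 0.25·h(Manager) + 0.4·h(Senior) + 0.2·0
h(Senior) = 0.3·1 + 0.3·h(Manager) + 0.3·h(Senior) + 0.1·0
Solving: h(Manager) = 0.5556, h(Senior) = 0.6667.
Starting from Manager, the probability is 0.5556.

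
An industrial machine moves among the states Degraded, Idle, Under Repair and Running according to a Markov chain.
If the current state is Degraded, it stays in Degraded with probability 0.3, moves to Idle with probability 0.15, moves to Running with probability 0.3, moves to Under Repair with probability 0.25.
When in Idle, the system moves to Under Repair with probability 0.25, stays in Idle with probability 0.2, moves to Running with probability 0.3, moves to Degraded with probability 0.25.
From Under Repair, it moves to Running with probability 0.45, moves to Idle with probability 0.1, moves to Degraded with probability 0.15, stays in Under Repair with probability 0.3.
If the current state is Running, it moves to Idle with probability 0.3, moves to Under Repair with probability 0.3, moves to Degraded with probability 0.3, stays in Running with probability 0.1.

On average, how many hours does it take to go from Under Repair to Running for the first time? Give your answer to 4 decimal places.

Let t(s) be the expected number of hours to first reach Running from state s, with t(Running) = 0. Conditioning on the first hour:
t(Degraded) = 1 + 0.3·t(Degraded) + 0.15·t(Idle) + 0.25·t(Under Repair)
t(Idle) = 1 + 0.25·t(Degraded) + 0.2·t(Idle) + 0.25·t(Under Repair)
t(Under Repair) = 1 + 0.15·t(Degraded) + 0.1·t(Idle) + 0.3·t(Under Repair)
Solving: t(Degraded) = 2.9457, t(Idle) = 2.9457, t(Under Repair) = 2.4806.
Expected hours from Under Repair to Running: 2.4806.

2.4806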